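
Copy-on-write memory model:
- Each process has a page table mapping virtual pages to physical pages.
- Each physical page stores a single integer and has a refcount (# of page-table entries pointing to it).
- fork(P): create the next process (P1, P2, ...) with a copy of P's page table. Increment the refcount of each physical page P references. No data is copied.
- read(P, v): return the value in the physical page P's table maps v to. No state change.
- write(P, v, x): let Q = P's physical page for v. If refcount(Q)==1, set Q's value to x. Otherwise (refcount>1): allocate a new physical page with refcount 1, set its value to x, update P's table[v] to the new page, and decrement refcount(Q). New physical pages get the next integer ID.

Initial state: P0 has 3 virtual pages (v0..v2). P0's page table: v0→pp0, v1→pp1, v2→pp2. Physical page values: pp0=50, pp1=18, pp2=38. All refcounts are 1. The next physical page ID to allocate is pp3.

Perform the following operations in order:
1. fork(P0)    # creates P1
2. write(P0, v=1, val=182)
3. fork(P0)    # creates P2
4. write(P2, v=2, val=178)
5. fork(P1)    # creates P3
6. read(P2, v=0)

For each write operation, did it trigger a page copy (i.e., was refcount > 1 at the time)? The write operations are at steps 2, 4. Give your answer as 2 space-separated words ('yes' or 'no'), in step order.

Op 1: fork(P0) -> P1. 3 ppages; refcounts: pp0:2 pp1:2 pp2:2
Op 2: write(P0, v1, 182). refcount(pp1)=2>1 -> COPY to pp3. 4 ppages; refcounts: pp0:2 pp1:1 pp2:2 pp3:1
Op 3: fork(P0) -> P2. 4 ppages; refcounts: pp0:3 pp1:1 pp2:3 pp3:2
Op 4: write(P2, v2, 178). refcount(pp2)=3>1 -> COPY to pp4. 5 ppages; refcounts: pp0:3 pp1:1 pp2:2 pp3:2 pp4:1
Op 5: fork(P1) -> P3. 5 ppages; refcounts: pp0:4 pp1:2 pp2:3 pp3:2 pp4:1
Op 6: read(P2, v0) -> 50. No state change.

yes yes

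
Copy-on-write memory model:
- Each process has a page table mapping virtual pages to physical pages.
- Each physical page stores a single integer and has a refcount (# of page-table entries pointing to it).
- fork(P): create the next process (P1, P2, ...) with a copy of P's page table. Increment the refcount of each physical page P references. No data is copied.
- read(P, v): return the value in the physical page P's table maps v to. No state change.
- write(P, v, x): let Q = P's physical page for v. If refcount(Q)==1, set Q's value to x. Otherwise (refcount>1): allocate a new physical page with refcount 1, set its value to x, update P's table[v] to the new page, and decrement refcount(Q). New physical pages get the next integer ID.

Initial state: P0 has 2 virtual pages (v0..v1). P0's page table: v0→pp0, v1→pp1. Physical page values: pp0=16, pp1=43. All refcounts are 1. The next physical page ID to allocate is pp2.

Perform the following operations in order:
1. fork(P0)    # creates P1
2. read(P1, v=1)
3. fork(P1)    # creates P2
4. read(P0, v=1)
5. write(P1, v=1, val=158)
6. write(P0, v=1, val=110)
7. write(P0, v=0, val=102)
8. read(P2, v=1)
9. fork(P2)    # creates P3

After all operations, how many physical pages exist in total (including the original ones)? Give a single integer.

Op 1: fork(P0) -> P1. 2 ppages; refcounts: pp0:2 pp1:2
Op 2: read(P1, v1) -> 43. No state change.
Op 3: fork(P1) -> P2. 2 ppages; refcounts: pp0:3 pp1:3
Op 4: read(P0, v1) -> 43. No state change.
Op 5: write(P1, v1, 158). refcount(pp1)=3>1 -> COPY to pp2. 3 ppages; refcounts: pp0:3 pp1:2 pp2:1
Op 6: write(P0, v1, 110). refcount(pp1)=2>1 -> COPY to pp3. 4 ppages; refcounts: pp0:3 pp1:1 pp2:1 pp3:1
Op 7: write(P0, v0, 102). refcount(pp0)=3>1 -> COPY to pp4. 5 ppages; refcounts: pp0:2 pp1:1 pp2:1 pp3:1 pp4:1
Op 8: read(P2, v1) -> 43. No state change.
Op 9: fork(P2) -> P3. 5 ppages; refcounts: pp0:3 pp1:2 pp2:1 pp3:1 pp4:1

Answer: 5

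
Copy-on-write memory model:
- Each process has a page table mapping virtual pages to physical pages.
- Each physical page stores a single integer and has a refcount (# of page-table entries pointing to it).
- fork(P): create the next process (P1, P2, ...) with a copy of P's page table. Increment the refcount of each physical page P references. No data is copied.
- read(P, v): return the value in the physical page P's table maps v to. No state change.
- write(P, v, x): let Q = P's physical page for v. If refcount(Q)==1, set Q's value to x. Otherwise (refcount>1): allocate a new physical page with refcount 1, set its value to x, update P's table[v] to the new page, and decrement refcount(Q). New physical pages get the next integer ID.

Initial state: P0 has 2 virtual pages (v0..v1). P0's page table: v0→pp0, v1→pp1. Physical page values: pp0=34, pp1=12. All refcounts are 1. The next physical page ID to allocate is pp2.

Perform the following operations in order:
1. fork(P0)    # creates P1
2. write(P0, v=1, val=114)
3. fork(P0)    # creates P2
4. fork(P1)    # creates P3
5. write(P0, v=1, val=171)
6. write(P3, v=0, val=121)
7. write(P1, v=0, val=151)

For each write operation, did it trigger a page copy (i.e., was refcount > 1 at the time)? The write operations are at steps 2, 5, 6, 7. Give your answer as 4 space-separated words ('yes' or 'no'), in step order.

Op 1: fork(P0) -> P1. 2 ppages; refcounts: pp0:2 pp1:2
Op 2: write(P0, v1, 114). refcount(pp1)=2>1 -> COPY to pp2. 3 ppages; refcounts: pp0:2 pp1:1 pp2:1
Op 3: fork(P0) -> P2. 3 ppages; refcounts: pp0:3 pp1:1 pp2:2
Op 4: fork(P1) -> P3. 3 ppages; refcounts: pp0:4 pp1:2 pp2:2
Op 5: write(P0, v1, 171). refcount(pp2)=2>1 -> COPY to pp3. 4 ppages; refcounts: pp0:4 pp1:2 pp2:1 pp3:1
Op 6: write(P3, v0, 121). refcount(pp0)=4>1 -> COPY to pp4. 5 ppages; refcounts: pp0:3 pp1:2 pp2:1 pp3:1 pp4:1
Op 7: write(P1, v0, 151). refcount(pp0)=3>1 -> COPY to pp5. 6 ppages; refcounts: pp0:2 pp1:2 pp2:1 pp3:1 pp4:1 pp5:1

yes yes yes yes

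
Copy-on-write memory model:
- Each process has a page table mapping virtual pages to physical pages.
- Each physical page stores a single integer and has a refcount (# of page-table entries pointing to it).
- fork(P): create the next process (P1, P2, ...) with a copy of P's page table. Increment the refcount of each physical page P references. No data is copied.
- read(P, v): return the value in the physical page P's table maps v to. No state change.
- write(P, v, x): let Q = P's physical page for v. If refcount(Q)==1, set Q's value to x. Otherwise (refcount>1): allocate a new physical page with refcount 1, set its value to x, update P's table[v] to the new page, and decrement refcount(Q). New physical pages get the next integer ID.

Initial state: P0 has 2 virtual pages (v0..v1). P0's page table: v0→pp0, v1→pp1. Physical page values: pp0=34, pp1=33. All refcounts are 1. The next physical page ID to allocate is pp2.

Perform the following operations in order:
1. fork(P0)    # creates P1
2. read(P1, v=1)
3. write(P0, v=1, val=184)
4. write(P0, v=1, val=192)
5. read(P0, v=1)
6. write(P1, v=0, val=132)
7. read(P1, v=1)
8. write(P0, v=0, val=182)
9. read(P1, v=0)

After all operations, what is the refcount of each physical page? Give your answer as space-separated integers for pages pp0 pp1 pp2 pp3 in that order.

Answer: 1 1 1 1

Derivation:
Op 1: fork(P0) -> P1. 2 ppages; refcounts: pp0:2 pp1:2
Op 2: read(P1, v1) -> 33. No state change.
Op 3: write(P0, v1, 184). refcount(pp1)=2>1 -> COPY to pp2. 3 ppages; refcounts: pp0:2 pp1:1 pp2:1
Op 4: write(P0, v1, 192). refcount(pp2)=1 -> write in place. 3 ppages; refcounts: pp0:2 pp1:1 pp2:1
Op 5: read(P0, v1) -> 192. No state change.
Op 6: write(P1, v0, 132). refcount(pp0)=2>1 -> COPY to pp3. 4 ppages; refcounts: pp0:1 pp1:1 pp2:1 pp3:1
Op 7: read(P1, v1) -> 33. No state change.
Op 8: write(P0, v0, 182). refcount(pp0)=1 -> write in place. 4 ppages; refcounts: pp0:1 pp1:1 pp2:1 pp3:1
Op 9: read(P1, v0) -> 132. No state change.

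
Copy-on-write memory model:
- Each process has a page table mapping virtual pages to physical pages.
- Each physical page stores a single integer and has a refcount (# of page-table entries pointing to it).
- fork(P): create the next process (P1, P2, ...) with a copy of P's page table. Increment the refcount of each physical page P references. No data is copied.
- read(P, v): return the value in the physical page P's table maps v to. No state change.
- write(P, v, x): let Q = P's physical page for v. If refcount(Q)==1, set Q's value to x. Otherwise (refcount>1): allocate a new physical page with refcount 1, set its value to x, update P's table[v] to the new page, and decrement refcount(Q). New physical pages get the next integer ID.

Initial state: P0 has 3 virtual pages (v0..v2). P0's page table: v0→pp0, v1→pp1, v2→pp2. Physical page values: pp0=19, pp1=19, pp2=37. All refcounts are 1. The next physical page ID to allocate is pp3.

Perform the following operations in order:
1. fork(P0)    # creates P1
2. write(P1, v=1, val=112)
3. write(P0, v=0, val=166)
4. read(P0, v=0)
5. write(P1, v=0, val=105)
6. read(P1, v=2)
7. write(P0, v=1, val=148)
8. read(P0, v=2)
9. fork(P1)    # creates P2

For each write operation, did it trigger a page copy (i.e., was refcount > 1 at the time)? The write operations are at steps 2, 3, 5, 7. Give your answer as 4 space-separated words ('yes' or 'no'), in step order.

Op 1: fork(P0) -> P1. 3 ppages; refcounts: pp0:2 pp1:2 pp2:2
Op 2: write(P1, v1, 112). refcount(pp1)=2>1 -> COPY to pp3. 4 ppages; refcounts: pp0:2 pp1:1 pp2:2 pp3:1
Op 3: write(P0, v0, 166). refcount(pp0)=2>1 -> COPY to pp4. 5 ppages; refcounts: pp0:1 pp1:1 pp2:2 pp3:1 pp4:1
Op 4: read(P0, v0) -> 166. No state change.
Op 5: write(P1, v0, 105). refcount(pp0)=1 -> write in place. 5 ppages; refcounts: pp0:1 pp1:1 pp2:2 pp3:1 pp4:1
Op 6: read(P1, v2) -> 37. No state change.
Op 7: write(P0, v1, 148). refcount(pp1)=1 -> write in place. 5 ppages; refcounts: pp0:1 pp1:1 pp2:2 pp3:1 pp4:1
Op 8: read(P0, v2) -> 37. No state change.
Op 9: fork(P1) -> P2. 5 ppages; refcounts: pp0:2 pp1:1 pp2:3 pp3:2 pp4:1

yes yes no no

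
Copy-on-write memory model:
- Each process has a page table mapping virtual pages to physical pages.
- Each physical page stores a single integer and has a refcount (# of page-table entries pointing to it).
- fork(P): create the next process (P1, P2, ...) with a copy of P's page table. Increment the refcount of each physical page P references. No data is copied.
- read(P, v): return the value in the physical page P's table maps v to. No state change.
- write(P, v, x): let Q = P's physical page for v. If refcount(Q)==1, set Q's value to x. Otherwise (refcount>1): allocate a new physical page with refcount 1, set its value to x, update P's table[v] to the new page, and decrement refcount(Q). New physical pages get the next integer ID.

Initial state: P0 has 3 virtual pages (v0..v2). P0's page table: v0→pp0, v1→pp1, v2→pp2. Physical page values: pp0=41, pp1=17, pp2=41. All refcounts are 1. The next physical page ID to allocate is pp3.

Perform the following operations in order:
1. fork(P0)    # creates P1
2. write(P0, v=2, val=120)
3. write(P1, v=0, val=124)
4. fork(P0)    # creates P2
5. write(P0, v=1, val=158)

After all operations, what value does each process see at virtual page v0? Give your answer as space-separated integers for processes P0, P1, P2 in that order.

Op 1: fork(P0) -> P1. 3 ppages; refcounts: pp0:2 pp1:2 pp2:2
Op 2: write(P0, v2, 120). refcount(pp2)=2>1 -> COPY to pp3. 4 ppages; refcounts: pp0:2 pp1:2 pp2:1 pp3:1
Op 3: write(P1, v0, 124). refcount(pp0)=2>1 -> COPY to pp4. 5 ppages; refcounts: pp0:1 pp1:2 pp2:1 pp3:1 pp4:1
Op 4: fork(P0) -> P2. 5 ppages; refcounts: pp0:2 pp1:3 pp2:1 pp3:2 pp4:1
Op 5: write(P0, v1, 158). refcount(pp1)=3>1 -> COPY to pp5. 6 ppages; refcounts: pp0:2 pp1:2 pp2:1 pp3:2 pp4:1 pp5:1
P0: v0 -> pp0 = 41
P1: v0 -> pp4 = 124
P2: v0 -> pp0 = 41

Answer: 41 124 41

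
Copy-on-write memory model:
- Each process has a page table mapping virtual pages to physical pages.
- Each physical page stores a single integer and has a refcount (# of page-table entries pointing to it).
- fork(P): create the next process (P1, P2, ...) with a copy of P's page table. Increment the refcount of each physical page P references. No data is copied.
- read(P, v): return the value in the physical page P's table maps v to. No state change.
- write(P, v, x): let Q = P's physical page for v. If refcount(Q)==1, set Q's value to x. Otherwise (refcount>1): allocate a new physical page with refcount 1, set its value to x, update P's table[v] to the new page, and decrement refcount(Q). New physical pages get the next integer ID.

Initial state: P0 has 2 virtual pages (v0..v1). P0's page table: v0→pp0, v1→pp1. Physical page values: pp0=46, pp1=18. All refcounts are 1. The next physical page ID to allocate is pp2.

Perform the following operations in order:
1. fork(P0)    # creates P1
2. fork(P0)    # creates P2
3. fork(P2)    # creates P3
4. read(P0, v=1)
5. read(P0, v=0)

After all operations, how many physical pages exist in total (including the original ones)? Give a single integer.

Answer: 2

Derivation:
Op 1: fork(P0) -> P1. 2 ppages; refcounts: pp0:2 pp1:2
Op 2: fork(P0) -> P2. 2 ppages; refcounts: pp0:3 pp1:3
Op 3: fork(P2) -> P3. 2 ppages; refcounts: pp0:4 pp1:4
Op 4: read(P0, v1) -> 18. No state change.
Op 5: read(P0, v0) -> 46. No state change.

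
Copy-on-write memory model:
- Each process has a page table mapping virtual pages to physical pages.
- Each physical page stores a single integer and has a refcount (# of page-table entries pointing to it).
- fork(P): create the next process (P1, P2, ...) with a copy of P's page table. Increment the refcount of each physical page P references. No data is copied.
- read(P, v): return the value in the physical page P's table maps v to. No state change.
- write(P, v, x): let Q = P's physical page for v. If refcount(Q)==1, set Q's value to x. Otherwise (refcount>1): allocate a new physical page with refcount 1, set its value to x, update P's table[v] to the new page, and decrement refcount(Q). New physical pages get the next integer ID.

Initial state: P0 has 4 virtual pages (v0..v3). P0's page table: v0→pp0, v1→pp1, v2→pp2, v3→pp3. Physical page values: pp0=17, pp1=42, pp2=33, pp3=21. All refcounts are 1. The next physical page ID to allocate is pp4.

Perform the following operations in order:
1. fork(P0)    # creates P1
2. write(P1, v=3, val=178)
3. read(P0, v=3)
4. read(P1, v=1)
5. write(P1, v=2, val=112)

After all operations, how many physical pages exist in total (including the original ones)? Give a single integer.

Op 1: fork(P0) -> P1. 4 ppages; refcounts: pp0:2 pp1:2 pp2:2 pp3:2
Op 2: write(P1, v3, 178). refcount(pp3)=2>1 -> COPY to pp4. 5 ppages; refcounts: pp0:2 pp1:2 pp2:2 pp3:1 pp4:1
Op 3: read(P0, v3) -> 21. No state change.
Op 4: read(P1, v1) -> 42. No state change.
Op 5: write(P1, v2, 112). refcount(pp2)=2>1 -> COPY to pp5. 6 ppages; refcounts: pp0:2 pp1:2 pp2:1 pp3:1 pp4:1 pp5:1

Answer: 6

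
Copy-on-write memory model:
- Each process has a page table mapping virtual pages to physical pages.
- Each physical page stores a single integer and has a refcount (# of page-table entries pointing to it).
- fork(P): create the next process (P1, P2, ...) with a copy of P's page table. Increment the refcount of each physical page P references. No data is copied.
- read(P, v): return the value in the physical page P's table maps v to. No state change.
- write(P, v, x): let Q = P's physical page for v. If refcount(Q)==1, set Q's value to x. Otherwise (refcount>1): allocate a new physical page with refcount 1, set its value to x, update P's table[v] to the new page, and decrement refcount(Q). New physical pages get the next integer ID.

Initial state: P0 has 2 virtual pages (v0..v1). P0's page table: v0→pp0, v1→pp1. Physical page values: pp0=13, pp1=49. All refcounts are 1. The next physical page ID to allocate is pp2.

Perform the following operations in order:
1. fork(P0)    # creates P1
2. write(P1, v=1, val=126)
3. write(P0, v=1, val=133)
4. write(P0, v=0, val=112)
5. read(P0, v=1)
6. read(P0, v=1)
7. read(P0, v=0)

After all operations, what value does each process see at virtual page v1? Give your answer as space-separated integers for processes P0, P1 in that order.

Op 1: fork(P0) -> P1. 2 ppages; refcounts: pp0:2 pp1:2
Op 2: write(P1, v1, 126). refcount(pp1)=2>1 -> COPY to pp2. 3 ppages; refcounts: pp0:2 pp1:1 pp2:1
Op 3: write(P0, v1, 133). refcount(pp1)=1 -> write in place. 3 ppages; refcounts: pp0:2 pp1:1 pp2:1
Op 4: write(P0, v0, 112). refcount(pp0)=2>1 -> COPY to pp3. 4 ppages; refcounts: pp0:1 pp1:1 pp2:1 pp3:1
Op 5: read(P0, v1) -> 133. No state change.
Op 6: read(P0, v1) -> 133. No state change.
Op 7: read(P0, v0) -> 112. No state change.
P0: v1 -> pp1 = 133
P1: v1 -> pp2 = 126

Answer: 133 126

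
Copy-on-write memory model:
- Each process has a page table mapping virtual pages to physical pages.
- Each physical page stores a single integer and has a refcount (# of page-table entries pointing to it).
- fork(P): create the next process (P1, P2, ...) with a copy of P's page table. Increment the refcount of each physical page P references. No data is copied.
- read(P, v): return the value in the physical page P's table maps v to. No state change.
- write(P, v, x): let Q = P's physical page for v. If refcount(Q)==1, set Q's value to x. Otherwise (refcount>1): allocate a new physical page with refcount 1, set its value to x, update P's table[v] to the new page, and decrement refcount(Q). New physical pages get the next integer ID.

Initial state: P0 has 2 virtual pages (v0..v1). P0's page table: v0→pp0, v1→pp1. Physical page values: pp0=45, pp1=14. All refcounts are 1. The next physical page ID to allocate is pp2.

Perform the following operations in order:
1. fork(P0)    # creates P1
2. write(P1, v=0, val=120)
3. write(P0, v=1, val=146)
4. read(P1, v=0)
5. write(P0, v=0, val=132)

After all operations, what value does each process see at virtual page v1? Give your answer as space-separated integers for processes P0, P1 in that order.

Op 1: fork(P0) -> P1. 2 ppages; refcounts: pp0:2 pp1:2
Op 2: write(P1, v0, 120). refcount(pp0)=2>1 -> COPY to pp2. 3 ppages; refcounts: pp0:1 pp1:2 pp2:1
Op 3: write(P0, v1, 146). refcount(pp1)=2>1 -> COPY to pp3. 4 ppages; refcounts: pp0:1 pp1:1 pp2:1 pp3:1
Op 4: read(P1, v0) -> 120. No state change.
Op 5: write(P0, v0, 132). refcount(pp0)=1 -> write in place. 4 ppages; refcounts: pp0:1 pp1:1 pp2:1 pp3:1
P0: v1 -> pp3 = 146
P1: v1 -> pp1 = 14

Answer: 146 14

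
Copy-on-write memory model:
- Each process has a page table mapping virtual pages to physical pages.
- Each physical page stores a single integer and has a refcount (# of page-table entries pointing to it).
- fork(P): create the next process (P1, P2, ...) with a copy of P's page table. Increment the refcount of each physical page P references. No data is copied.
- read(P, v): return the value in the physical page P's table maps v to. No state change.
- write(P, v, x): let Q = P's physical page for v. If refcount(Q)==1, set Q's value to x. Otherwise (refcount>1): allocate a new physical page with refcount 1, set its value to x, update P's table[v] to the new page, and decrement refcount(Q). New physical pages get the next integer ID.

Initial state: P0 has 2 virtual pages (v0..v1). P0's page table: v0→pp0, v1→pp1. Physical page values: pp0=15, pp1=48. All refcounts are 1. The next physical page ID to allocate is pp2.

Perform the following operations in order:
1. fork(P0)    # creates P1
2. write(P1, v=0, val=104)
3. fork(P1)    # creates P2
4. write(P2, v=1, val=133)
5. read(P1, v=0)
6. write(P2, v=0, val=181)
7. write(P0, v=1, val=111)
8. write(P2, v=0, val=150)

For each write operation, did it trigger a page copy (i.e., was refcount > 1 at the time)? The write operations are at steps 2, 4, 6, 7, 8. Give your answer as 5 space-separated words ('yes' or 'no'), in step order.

Op 1: fork(P0) -> P1. 2 ppages; refcounts: pp0:2 pp1:2
Op 2: write(P1, v0, 104). refcount(pp0)=2>1 -> COPY to pp2. 3 ppages; refcounts: pp0:1 pp1:2 pp2:1
Op 3: fork(P1) -> P2. 3 ppages; refcounts: pp0:1 pp1:3 pp2:2
Op 4: write(P2, v1, 133). refcount(pp1)=3>1 -> COPY to pp3. 4 ppages; refcounts: pp0:1 pp1:2 pp2:2 pp3:1
Op 5: read(P1, v0) -> 104. No state change.
Op 6: write(P2, v0, 181). refcount(pp2)=2>1 -> COPY to pp4. 5 ppages; refcounts: pp0:1 pp1:2 pp2:1 pp3:1 pp4:1
Op 7: write(P0, v1, 111). refcount(pp1)=2>1 -> COPY to pp5. 6 ppages; refcounts: pp0:1 pp1:1 pp2:1 pp3:1 pp4:1 pp5:1
Op 8: write(P2, v0, 150). refcount(pp4)=1 -> write in place. 6 ppages; refcounts: pp0:1 pp1:1 pp2:1 pp3:1 pp4:1 pp5:1

yes yes yes yes no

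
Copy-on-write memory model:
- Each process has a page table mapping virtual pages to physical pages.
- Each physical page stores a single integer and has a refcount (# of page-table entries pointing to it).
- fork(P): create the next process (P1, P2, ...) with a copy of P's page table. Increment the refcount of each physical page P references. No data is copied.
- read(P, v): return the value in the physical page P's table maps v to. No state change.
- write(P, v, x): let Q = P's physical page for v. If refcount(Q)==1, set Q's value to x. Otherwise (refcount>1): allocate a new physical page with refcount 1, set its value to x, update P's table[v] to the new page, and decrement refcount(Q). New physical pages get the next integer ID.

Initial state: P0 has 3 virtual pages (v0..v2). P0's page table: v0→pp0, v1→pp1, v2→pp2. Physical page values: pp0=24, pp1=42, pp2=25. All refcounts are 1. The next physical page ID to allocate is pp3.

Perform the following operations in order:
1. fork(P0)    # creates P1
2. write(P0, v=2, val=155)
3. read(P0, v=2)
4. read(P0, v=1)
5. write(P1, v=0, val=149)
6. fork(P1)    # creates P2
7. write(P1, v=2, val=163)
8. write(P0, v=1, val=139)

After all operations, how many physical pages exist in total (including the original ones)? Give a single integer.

Op 1: fork(P0) -> P1. 3 ppages; refcounts: pp0:2 pp1:2 pp2:2
Op 2: write(P0, v2, 155). refcount(pp2)=2>1 -> COPY to pp3. 4 ppages; refcounts: pp0:2 pp1:2 pp2:1 pp3:1
Op 3: read(P0, v2) -> 155. No state change.
Op 4: read(P0, v1) -> 42. No state change.
Op 5: write(P1, v0, 149). refcount(pp0)=2>1 -> COPY to pp4. 5 ppages; refcounts: pp0:1 pp1:2 pp2:1 pp3:1 pp4:1
Op 6: fork(P1) -> P2. 5 ppages; refcounts: pp0:1 pp1:3 pp2:2 pp3:1 pp4:2
Op 7: write(P1, v2, 163). refcount(pp2)=2>1 -> COPY to pp5. 6 ppages; refcounts: pp0:1 pp1:3 pp2:1 pp3:1 pp4:2 pp5:1
Op 8: write(P0, v1, 139). refcount(pp1)=3>1 -> COPY to pp6. 7 ppages; refcounts: pp0:1 pp1:2 pp2:1 pp3:1 pp4:2 pp5:1 pp6:1

Answer: 7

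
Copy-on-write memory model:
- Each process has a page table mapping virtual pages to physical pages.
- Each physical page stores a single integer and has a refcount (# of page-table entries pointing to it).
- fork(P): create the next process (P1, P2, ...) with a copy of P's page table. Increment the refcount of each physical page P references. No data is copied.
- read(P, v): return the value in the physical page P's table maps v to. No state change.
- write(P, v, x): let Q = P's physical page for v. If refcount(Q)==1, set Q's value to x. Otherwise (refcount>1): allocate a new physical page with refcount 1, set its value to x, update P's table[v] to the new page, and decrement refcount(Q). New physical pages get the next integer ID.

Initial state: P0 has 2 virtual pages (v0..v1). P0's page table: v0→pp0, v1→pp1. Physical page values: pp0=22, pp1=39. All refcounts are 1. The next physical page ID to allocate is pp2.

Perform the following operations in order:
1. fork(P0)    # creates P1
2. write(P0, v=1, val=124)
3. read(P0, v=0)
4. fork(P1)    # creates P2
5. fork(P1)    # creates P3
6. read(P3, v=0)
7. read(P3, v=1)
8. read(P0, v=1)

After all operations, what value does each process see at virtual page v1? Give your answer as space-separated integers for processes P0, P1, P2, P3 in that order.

Answer: 124 39 39 39

Derivation:
Op 1: fork(P0) -> P1. 2 ppages; refcounts: pp0:2 pp1:2
Op 2: write(P0, v1, 124). refcount(pp1)=2>1 -> COPY to pp2. 3 ppages; refcounts: pp0:2 pp1:1 pp2:1
Op 3: read(P0, v0) -> 22. No state change.
Op 4: fork(P1) -> P2. 3 ppages; refcounts: pp0:3 pp1:2 pp2:1
Op 5: fork(P1) -> P3. 3 ppages; refcounts: pp0:4 pp1:3 pp2:1
Op 6: read(P3, v0) -> 22. No state change.
Op 7: read(P3, v1) -> 39. No state change.
Op 8: read(P0, v1) -> 124. No state change.
P0: v1 -> pp2 = 124
P1: v1 -> pp1 = 39
P2: v1 -> pp1 = 39
P3: v1 -> pp1 = 39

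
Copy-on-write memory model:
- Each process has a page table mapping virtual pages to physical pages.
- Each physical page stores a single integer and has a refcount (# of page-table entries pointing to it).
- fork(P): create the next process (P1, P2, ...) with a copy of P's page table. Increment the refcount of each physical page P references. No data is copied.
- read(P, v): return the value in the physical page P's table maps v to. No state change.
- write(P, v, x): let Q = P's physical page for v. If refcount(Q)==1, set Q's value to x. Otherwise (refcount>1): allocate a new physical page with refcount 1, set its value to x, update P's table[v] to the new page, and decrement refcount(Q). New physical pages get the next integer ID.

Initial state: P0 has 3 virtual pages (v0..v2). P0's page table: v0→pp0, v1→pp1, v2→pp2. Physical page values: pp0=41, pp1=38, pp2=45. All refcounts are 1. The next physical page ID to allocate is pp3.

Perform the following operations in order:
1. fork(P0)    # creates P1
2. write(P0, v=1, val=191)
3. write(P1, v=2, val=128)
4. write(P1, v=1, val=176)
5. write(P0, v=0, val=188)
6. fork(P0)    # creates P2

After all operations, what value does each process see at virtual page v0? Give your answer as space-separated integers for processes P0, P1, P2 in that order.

Op 1: fork(P0) -> P1. 3 ppages; refcounts: pp0:2 pp1:2 pp2:2
Op 2: write(P0, v1, 191). refcount(pp1)=2>1 -> COPY to pp3. 4 ppages; refcounts: pp0:2 pp1:1 pp2:2 pp3:1
Op 3: write(P1, v2, 128). refcount(pp2)=2>1 -> COPY to pp4. 5 ppages; refcounts: pp0:2 pp1:1 pp2:1 pp3:1 pp4:1
Op 4: write(P1, v1, 176). refcount(pp1)=1 -> write in place. 5 ppages; refcounts: pp0:2 pp1:1 pp2:1 pp3:1 pp4:1
Op 5: write(P0, v0, 188). refcount(pp0)=2>1 -> COPY to pp5. 6 ppages; refcounts: pp0:1 pp1:1 pp2:1 pp3:1 pp4:1 pp5:1
Op 6: fork(P0) -> P2. 6 ppages; refcounts: pp0:1 pp1:1 pp2:2 pp3:2 pp4:1 pp5:2
P0: v0 -> pp5 = 188
P1: v0 -> pp0 = 41
P2: v0 -> pp5 = 188

Answer: 188 41 188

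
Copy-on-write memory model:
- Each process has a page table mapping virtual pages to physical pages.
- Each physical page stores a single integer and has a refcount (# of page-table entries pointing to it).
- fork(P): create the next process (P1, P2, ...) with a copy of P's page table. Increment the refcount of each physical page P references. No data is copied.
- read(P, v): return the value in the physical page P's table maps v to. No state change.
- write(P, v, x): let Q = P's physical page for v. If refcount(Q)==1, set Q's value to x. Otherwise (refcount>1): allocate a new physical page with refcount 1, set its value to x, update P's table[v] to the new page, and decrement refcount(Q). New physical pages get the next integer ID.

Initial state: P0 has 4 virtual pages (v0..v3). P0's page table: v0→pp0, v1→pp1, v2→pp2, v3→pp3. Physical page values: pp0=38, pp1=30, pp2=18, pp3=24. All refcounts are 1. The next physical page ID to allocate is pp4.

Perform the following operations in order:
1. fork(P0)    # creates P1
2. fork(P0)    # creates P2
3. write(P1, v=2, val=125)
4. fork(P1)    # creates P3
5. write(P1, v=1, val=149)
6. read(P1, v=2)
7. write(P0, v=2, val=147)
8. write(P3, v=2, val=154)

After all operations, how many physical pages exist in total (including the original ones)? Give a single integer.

Op 1: fork(P0) -> P1. 4 ppages; refcounts: pp0:2 pp1:2 pp2:2 pp3:2
Op 2: fork(P0) -> P2. 4 ppages; refcounts: pp0:3 pp1:3 pp2:3 pp3:3
Op 3: write(P1, v2, 125). refcount(pp2)=3>1 -> COPY to pp4. 5 ppages; refcounts: pp0:3 pp1:3 pp2:2 pp3:3 pp4:1
Op 4: fork(P1) -> P3. 5 ppages; refcounts: pp0:4 pp1:4 pp2:2 pp3:4 pp4:2
Op 5: write(P1, v1, 149). refcount(pp1)=4>1 -> COPY to pp5. 6 ppages; refcounts: pp0:4 pp1:3 pp2:2 pp3:4 pp4:2 pp5:1
Op 6: read(P1, v2) -> 125. No state change.
Op 7: write(P0, v2, 147). refcount(pp2)=2>1 -> COPY to pp6. 7 ppages; refcounts: pp0:4 pp1:3 pp2:1 pp3:4 pp4:2 pp5:1 pp6:1
Op 8: write(P3, v2, 154). refcount(pp4)=2>1 -> COPY to pp7. 8 ppages; refcounts: pp0:4 pp1:3 pp2:1 pp3:4 pp4:1 pp5:1 pp6:1 pp7:1

Answer: 8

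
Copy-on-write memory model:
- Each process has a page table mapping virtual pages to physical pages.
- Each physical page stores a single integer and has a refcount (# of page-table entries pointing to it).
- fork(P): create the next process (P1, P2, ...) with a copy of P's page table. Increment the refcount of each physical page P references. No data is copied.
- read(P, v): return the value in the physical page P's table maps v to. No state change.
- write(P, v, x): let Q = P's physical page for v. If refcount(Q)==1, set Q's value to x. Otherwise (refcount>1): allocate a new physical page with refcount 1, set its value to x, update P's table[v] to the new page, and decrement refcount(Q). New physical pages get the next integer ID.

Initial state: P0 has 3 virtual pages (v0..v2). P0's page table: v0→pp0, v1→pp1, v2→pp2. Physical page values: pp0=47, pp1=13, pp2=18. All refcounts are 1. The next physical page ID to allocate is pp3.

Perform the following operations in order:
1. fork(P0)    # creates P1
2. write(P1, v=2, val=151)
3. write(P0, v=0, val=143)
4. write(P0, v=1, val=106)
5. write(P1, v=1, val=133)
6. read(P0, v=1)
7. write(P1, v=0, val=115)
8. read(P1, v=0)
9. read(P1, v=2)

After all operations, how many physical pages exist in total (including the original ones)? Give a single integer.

Answer: 6

Derivation:
Op 1: fork(P0) -> P1. 3 ppages; refcounts: pp0:2 pp1:2 pp2:2
Op 2: write(P1, v2, 151). refcount(pp2)=2>1 -> COPY to pp3. 4 ppages; refcounts: pp0:2 pp1:2 pp2:1 pp3:1
Op 3: write(P0, v0, 143). refcount(pp0)=2>1 -> COPY to pp4. 5 ppages; refcounts: pp0:1 pp1:2 pp2:1 pp3:1 pp4:1
Op 4: write(P0, v1, 106). refcount(pp1)=2>1 -> COPY to pp5. 6 ppages; refcounts: pp0:1 pp1:1 pp2:1 pp3:1 pp4:1 pp5:1
Op 5: write(P1, v1, 133). refcount(pp1)=1 -> write in place. 6 ppages; refcounts: pp0:1 pp1:1 pp2:1 pp3:1 pp4:1 pp5:1
Op 6: read(P0, v1) -> 106. No state change.
Op 7: write(P1, v0, 115). refcount(pp0)=1 -> write in place. 6 ppages; refcounts: pp0:1 pp1:1 pp2:1 pp3:1 pp4:1 pp5:1
Op 8: read(P1, v0) -> 115. No state change.
Op 9: read(P1, v2) -> 151. No state change.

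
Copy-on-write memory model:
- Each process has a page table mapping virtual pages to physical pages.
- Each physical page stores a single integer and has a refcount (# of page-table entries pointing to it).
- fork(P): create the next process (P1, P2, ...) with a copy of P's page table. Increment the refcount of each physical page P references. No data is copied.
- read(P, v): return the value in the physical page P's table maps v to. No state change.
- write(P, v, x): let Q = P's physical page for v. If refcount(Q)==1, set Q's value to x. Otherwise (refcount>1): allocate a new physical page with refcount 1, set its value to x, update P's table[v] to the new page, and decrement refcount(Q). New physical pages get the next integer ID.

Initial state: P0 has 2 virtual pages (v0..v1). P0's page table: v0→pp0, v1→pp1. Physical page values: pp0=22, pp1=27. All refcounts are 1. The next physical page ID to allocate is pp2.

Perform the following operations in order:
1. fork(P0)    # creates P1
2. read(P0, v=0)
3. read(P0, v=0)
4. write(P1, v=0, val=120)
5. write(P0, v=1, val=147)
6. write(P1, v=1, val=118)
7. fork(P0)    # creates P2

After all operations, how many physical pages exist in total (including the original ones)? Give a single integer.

Op 1: fork(P0) -> P1. 2 ppages; refcounts: pp0:2 pp1:2
Op 2: read(P0, v0) -> 22. No state change.
Op 3: read(P0, v0) -> 22. No state change.
Op 4: write(P1, v0, 120). refcount(pp0)=2>1 -> COPY to pp2. 3 ppages; refcounts: pp0:1 pp1:2 pp2:1
Op 5: write(P0, v1, 147). refcount(pp1)=2>1 -> COPY to pp3. 4 ppages; refcounts: pp0:1 pp1:1 pp2:1 pp3:1
Op 6: write(P1, v1, 118). refcount(pp1)=1 -> write in place. 4 ppages; refcounts: pp0:1 pp1:1 pp2:1 pp3:1
Op 7: fork(P0) -> P2. 4 ppages; refcounts: pp0:2 pp1:1 pp2:1 pp3:2

Answer: 4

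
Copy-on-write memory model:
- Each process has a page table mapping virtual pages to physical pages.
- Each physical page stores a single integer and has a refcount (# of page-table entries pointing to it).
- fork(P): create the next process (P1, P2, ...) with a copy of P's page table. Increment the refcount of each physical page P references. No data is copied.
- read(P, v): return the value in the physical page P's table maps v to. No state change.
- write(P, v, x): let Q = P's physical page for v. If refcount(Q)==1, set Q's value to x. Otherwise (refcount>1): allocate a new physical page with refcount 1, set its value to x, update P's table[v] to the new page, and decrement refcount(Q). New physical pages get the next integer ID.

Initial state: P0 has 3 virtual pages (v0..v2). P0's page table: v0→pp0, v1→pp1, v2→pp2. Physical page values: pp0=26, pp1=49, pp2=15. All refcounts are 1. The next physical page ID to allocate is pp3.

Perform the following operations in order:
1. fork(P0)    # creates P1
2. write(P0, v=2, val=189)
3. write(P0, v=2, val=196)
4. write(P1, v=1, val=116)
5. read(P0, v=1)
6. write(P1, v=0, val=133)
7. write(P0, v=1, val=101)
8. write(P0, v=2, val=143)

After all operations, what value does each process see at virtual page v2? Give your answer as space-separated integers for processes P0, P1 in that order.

Op 1: fork(P0) -> P1. 3 ppages; refcounts: pp0:2 pp1:2 pp2:2
Op 2: write(P0, v2, 189). refcount(pp2)=2>1 -> COPY to pp3. 4 ppages; refcounts: pp0:2 pp1:2 pp2:1 pp3:1
Op 3: write(P0, v2, 196). refcount(pp3)=1 -> write in place. 4 ppages; refcounts: pp0:2 pp1:2 pp2:1 pp3:1
Op 4: write(P1, v1, 116). refcount(pp1)=2>1 -> COPY to pp4. 5 ppages; refcounts: pp0:2 pp1:1 pp2:1 pp3:1 pp4:1
Op 5: read(P0, v1) -> 49. No state change.
Op 6: write(P1, v0, 133). refcount(pp0)=2>1 -> COPY to pp5. 6 ppages; refcounts: pp0:1 pp1:1 pp2:1 pp3:1 pp4:1 pp5:1
Op 7: write(P0, v1, 101). refcount(pp1)=1 -> write in place. 6 ppages; refcounts: pp0:1 pp1:1 pp2:1 pp3:1 pp4:1 pp5:1
Op 8: write(P0, v2, 143). refcount(pp3)=1 -> write in place. 6 ppages; refcounts: pp0:1 pp1:1 pp2:1 pp3:1 pp4:1 pp5:1
P0: v2 -> pp3 = 143
P1: v2 -> pp2 = 15

Answer: 143 15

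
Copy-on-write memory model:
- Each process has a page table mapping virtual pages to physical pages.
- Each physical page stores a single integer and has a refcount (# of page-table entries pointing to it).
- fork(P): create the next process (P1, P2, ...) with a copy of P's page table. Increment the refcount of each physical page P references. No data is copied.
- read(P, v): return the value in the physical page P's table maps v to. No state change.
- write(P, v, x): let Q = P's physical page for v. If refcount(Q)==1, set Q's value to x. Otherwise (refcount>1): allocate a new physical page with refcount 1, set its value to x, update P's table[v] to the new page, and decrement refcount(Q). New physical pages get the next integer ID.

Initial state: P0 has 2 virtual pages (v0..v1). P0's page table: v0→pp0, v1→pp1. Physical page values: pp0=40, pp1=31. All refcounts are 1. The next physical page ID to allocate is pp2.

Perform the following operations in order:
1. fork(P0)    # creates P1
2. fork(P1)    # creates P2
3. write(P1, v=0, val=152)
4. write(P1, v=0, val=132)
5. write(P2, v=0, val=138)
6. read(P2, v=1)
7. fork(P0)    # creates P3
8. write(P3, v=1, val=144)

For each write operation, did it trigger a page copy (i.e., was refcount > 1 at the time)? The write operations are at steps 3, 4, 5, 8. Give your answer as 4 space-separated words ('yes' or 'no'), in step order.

Op 1: fork(P0) -> P1. 2 ppages; refcounts: pp0:2 pp1:2
Op 2: fork(P1) -> P2. 2 ppages; refcounts: pp0:3 pp1:3
Op 3: write(P1, v0, 152). refcount(pp0)=3>1 -> COPY to pp2. 3 ppages; refcounts: pp0:2 pp1:3 pp2:1
Op 4: write(P1, v0, 132). refcount(pp2)=1 -> write in place. 3 ppages; refcounts: pp0:2 pp1:3 pp2:1
Op 5: write(P2, v0, 138). refcount(pp0)=2>1 -> COPY to pp3. 4 ppages; refcounts: pp0:1 pp1:3 pp2:1 pp3:1
Op 6: read(P2, v1) -> 31. No state change.
Op 7: fork(P0) -> P3. 4 ppages; refcounts: pp0:2 pp1:4 pp2:1 pp3:1
Op 8: write(P3, v1, 144). refcount(pp1)=4>1 -> COPY to pp4. 5 ppages; refcounts: pp0:2 pp1:3 pp2:1 pp3:1 pp4:1

yes no yes yes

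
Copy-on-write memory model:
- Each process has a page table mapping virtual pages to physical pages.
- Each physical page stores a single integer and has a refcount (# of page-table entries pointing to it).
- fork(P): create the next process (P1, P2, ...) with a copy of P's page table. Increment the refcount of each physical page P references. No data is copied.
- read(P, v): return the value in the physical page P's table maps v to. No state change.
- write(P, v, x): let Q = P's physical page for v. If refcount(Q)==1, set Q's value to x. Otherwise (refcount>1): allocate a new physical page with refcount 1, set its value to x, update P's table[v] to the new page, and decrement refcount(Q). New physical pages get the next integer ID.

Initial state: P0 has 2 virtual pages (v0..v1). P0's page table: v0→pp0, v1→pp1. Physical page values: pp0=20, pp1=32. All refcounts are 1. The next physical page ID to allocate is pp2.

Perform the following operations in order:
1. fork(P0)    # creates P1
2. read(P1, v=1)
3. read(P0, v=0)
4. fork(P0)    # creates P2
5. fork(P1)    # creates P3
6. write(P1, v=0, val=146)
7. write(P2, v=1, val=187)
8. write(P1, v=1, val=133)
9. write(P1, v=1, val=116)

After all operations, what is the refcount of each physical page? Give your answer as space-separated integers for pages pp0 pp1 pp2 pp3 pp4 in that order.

Answer: 3 2 1 1 1

Derivation:
Op 1: fork(P0) -> P1. 2 ppages; refcounts: pp0:2 pp1:2
Op 2: read(P1, v1) -> 32. No state change.
Op 3: read(P0, v0) -> 20. No state change.
Op 4: fork(P0) -> P2. 2 ppages; refcounts: pp0:3 pp1:3
Op 5: fork(P1) -> P3. 2 ppages; refcounts: pp0:4 pp1:4
Op 6: write(P1, v0, 146). refcount(pp0)=4>1 -> COPY to pp2. 3 ppages; refcounts: pp0:3 pp1:4 pp2:1
Op 7: write(P2, v1, 187). refcount(pp1)=4>1 -> COPY to pp3. 4 ppages; refcounts: pp0:3 pp1:3 pp2:1 pp3:1
Op 8: write(P1, v1, 133). refcount(pp1)=3>1 -> COPY to pp4. 5 ppages; refcounts: pp0:3 pp1:2 pp2:1 pp3:1 pp4:1
Op 9: write(P1, v1, 116). refcount(pp4)=1 -> write in place. 5 ppages; refcounts: pp0:3 pp1:2 pp2:1 pp3:1 pp4:1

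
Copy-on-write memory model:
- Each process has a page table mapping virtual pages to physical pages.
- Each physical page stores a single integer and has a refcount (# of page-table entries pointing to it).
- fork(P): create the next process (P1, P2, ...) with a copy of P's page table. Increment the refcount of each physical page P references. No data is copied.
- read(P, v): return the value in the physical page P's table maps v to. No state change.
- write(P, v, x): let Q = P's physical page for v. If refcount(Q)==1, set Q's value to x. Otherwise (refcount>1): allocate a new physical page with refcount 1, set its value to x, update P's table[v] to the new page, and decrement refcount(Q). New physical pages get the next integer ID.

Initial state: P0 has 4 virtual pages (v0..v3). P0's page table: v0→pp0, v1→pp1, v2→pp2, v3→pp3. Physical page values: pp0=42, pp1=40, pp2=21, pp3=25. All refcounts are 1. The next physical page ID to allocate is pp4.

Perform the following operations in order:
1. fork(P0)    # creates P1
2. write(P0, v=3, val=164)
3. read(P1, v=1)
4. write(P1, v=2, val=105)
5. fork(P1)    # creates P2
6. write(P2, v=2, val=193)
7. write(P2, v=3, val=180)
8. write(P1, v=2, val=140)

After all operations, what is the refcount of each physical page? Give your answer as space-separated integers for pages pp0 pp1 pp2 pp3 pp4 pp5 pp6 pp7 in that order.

Op 1: fork(P0) -> P1. 4 ppages; refcounts: pp0:2 pp1:2 pp2:2 pp3:2
Op 2: write(P0, v3, 164). refcount(pp3)=2>1 -> COPY to pp4. 5 ppages; refcounts: pp0:2 pp1:2 pp2:2 pp3:1 pp4:1
Op 3: read(P1, v1) -> 40. No state change.
Op 4: write(P1, v2, 105). refcount(pp2)=2>1 -> COPY to pp5. 6 ppages; refcounts: pp0:2 pp1:2 pp2:1 pp3:1 pp4:1 pp5:1
Op 5: fork(P1) -> P2. 6 ppages; refcounts: pp0:3 pp1:3 pp2:1 pp3:2 pp4:1 pp5:2
Op 6: write(P2, v2, 193). refcount(pp5)=2>1 -> COPY to pp6. 7 ppages; refcounts: pp0:3 pp1:3 pp2:1 pp3:2 pp4:1 pp5:1 pp6:1
Op 7: write(P2, v3, 180). refcount(pp3)=2>1 -> COPY to pp7. 8 ppages; refcounts: pp0:3 pp1:3 pp2:1 pp3:1 pp4:1 pp5:1 pp6:1 pp7:1
Op 8: write(P1, v2, 140). refcount(pp5)=1 -> write in place. 8 ppages; refcounts: pp0:3 pp1:3 pp2:1 pp3:1 pp4:1 pp5:1 pp6:1 pp7:1

Answer: 3 3 1 1 1 1 1 1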